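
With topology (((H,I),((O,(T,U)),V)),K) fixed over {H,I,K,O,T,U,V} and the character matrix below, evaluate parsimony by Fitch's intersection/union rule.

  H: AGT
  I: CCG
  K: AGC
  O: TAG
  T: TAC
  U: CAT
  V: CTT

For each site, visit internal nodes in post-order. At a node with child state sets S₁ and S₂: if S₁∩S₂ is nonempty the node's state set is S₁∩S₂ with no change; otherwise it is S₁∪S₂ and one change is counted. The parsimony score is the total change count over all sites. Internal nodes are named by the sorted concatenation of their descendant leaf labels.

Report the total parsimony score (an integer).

11

HI@0: {A} ∪ {C} = {A,C} (union, +1)
TU@0: {T} ∪ {C} = {C,T} (union, +1)
OTU@0: {T} ∩ {C,T} = {T} (intersection, +0)
OTUV@0: {T} ∪ {C} = {C,T} (union, +1)
HIOTUV@0: {A,C} ∩ {C,T} = {C} (intersection, +0)
HIKOTUV@0: {C} ∪ {A} = {A,C} (union, +1)
HI@1: {G} ∪ {C} = {C,G} (union, +1)
TU@1: {A} ∩ {A} = {A} (intersection, +0)
OTU@1: {A} ∩ {A} = {A} (intersection, +0)
OTUV@1: {A} ∪ {T} = {A,T} (union, +1)
HIOTUV@1: {C,G} ∪ {A,T} = {A,C,G,T} (union, +1)
HIKOTUV@1: {A,C,G,T} ∩ {G} = {G} (intersection, +0)
HI@2: {T} ∪ {G} = {G,T} (union, +1)
TU@2: {C} ∪ {T} = {C,T} (union, +1)
OTU@2: {G} ∪ {C,T} = {C,G,T} (union, +1)
OTUV@2: {C,G,T} ∩ {T} = {T} (intersection, +0)
HIOTUV@2: {G,T} ∩ {T} = {T} (intersection, +0)
HIKOTUV@2: {T} ∪ {C} = {C,T} (union, +1)
per-site changes: [4, 3, 4]; total = 11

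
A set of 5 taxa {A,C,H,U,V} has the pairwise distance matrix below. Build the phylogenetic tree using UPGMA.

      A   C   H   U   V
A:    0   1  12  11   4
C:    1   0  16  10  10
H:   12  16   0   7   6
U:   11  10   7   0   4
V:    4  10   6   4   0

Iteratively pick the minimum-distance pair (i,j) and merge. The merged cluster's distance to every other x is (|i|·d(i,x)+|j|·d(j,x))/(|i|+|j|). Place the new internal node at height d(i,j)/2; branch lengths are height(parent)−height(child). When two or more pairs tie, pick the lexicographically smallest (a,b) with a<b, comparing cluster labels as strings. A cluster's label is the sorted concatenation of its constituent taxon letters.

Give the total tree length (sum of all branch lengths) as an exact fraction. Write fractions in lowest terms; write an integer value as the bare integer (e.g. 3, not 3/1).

65/4

step 1: merge (A,C) at d=1; branch lengths A→1/2, C→1/2; new cluster AC
  updated: d(AC,H)=14, d(AC,U)=21/2, d(AC,V)=7
step 2: merge (U,V) at d=4; branch lengths U→2, V→2; new cluster UV
  updated: d(AC,UV)=35/4, d(H,UV)=13/2
step 3: merge (H,UV) at d=13/2; branch lengths H→13/4, UV→5/4; new cluster HUV
  updated: d(AC,HUV)=21/2
step 4: merge (AC,HUV) at d=21/2; branch lengths AC→19/4, HUV→2; new cluster ACHUV
final tree: ((A:1/2,C:1/2):19/4,(H:13/4,(U:2,V:2):5/4):2)
total length: 65/4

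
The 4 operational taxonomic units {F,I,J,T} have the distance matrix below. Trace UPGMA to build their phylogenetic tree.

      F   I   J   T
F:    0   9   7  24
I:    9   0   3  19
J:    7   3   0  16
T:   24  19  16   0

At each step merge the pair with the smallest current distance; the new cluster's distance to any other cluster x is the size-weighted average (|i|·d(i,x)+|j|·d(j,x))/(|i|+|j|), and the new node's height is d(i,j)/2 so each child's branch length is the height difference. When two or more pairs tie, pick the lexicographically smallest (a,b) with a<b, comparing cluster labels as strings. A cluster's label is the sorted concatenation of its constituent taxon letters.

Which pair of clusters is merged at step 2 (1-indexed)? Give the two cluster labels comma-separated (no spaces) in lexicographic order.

1. join I+J (d=3) ⇒ IJ; edges |I|=3/2, |J|=3/2
  updated: d(F,IJ)=8, d(IJ,T)=35/2
2. join F+IJ (d=8) ⇒ FIJ; edges |F|=4, |IJ|=5/2
  updated: d(FIJ,T)=59/3
3. join FIJ+T (d=59/3) ⇒ FIJT; edges |FIJ|=35/6, |T|=59/6
final tree: ((F:4,(I:3/2,J:3/2):5/2):35/6,T:59/6)
total length: 151/6

F,IJ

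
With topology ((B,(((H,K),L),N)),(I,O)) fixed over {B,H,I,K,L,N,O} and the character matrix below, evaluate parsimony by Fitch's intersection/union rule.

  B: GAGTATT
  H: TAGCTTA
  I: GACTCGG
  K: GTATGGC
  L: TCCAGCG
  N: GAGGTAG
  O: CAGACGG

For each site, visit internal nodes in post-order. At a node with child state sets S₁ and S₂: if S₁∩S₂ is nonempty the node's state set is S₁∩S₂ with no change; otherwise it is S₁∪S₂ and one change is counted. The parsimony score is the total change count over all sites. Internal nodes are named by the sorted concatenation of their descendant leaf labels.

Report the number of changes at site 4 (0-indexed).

4

HK@0: {T} ∪ {G} = {G,T} (union, +1)
HKL@0: {G,T} ∩ {T} = {T} (intersection, +0)
HKLN@0: {T} ∪ {G} = {G,T} (union, +1)
BHKLN@0: {G} ∩ {G,T} = {G} (intersection, +0)
IO@0: {G} ∪ {C} = {C,G} (union, +1)
BHIKLNO@0: {G} ∩ {C,G} = {G} (intersection, +0)
HK@1: {A} ∪ {T} = {A,T} (union, +1)
HKL@1: {A,T} ∪ {C} = {A,C,T} (union, +1)
HKLN@1: {A,C,T} ∩ {A} = {A} (intersection, +0)
BHKLN@1: {A} ∩ {A} = {A} (intersection, +0)
IO@1: {A} ∩ {A} = {A} (intersection, +0)
BHIKLNO@1: {A} ∩ {A} = {A} (intersection, +0)
HK@2: {G} ∪ {A} = {A,G} (union, +1)
HKL@2: {A,G} ∪ {C} = {A,C,G} (union, +1)
HKLN@2: {A,C,G} ∩ {G} = {G} (intersection, +0)
BHKLN@2: {G} ∩ {G} = {G} (intersection, +0)
IO@2: {C} ∪ {G} = {C,G} (union, +1)
BHIKLNO@2: {G} ∩ {C,G} = {G} (intersection, +0)
HK@3: {C} ∪ {T} = {C,T} (union, +1)
HKL@3: {C,T} ∪ {A} = {A,C,T} (union, +1)
HKLN@3: {A,C,T} ∪ {G} = {A,C,G,T} (union, +1)
BHKLN@3: {T} ∩ {A,C,G,T} = {T} (intersection, +0)
IO@3: {T} ∪ {A} = {A,T} (union, +1)
BHIKLNO@3: {T} ∩ {A,T} = {T} (intersection, +0)
HK@4: {T} ∪ {G} = {G,T} (union, +1)
HKL@4: {G,T} ∩ {G} = {G} (intersection, +0)
HKLN@4: {G} ∪ {T} = {G,T} (union, +1)
BHKLN@4: {A} ∪ {G,T} = {A,G,T} (union, +1)
IO@4: {C} ∩ {C} = {C} (intersection, +0)
BHIKLNO@4: {A,G,T} ∪ {C} = {A,C,G,T} (union, +1)
HK@5: {T} ∪ {G} = {G,T} (union, +1)
HKL@5: {G,T} ∪ {C} = {C,G,T} (union, +1)
HKLN@5: {C,G,T} ∪ {A} = {A,C,G,T} (union, +1)
BHKLN@5: {T} ∩ {A,C,G,T} = {T} (intersection, +0)
IO@5: {G} ∩ {G} = {G} (intersection, +0)
BHIKLNO@5: {T} ∪ {G} = {G,T} (union, +1)
HK@6: {A} ∪ {C} = {A,C} (union, +1)
HKL@6: {A,C} ∪ {G} = {A,C,G} (union, +1)
HKLN@6: {A,C,G} ∩ {G} = {G} (intersection, +0)
BHKLN@6: {T} ∪ {G} = {G,T} (union, +1)
IO@6: {G} ∩ {G} = {G} (intersection, +0)
BHIKLNO@6: {G,T} ∩ {G} = {G} (intersection, +0)
per-site changes: [3, 2, 3, 4, 4, 4, 3]; total = 23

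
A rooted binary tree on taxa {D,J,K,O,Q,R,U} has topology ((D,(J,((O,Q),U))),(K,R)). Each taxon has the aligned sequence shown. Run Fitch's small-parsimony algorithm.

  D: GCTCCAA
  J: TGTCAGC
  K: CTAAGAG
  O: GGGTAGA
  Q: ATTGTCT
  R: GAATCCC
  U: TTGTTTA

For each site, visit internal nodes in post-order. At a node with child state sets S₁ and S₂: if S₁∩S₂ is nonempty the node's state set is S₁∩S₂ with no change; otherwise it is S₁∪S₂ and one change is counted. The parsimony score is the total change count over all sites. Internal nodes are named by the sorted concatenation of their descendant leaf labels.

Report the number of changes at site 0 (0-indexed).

4

[col 0] OQ: children O:{G}, Q:{A} ∪→ {A,G}; cost 1
[col 0] OQU: children OQ:{A,G}, U:{T} ∪→ {A,G,T}; cost 1
[col 0] JOQU: children J:{T}, OQU:{A,G,T} ∩→ {T}; cost 0
[col 0] DJOQU: children D:{G}, JOQU:{T} ∪→ {G,T}; cost 1
[col 0] KR: children K:{C}, R:{G} ∪→ {C,G}; cost 1
[col 0] DJKOQRU: children DJOQU:{G,T}, KR:{C,G} ∩→ {G}; cost 0
[col 1] OQ: children O:{G}, Q:{T} ∪→ {G,T}; cost 1
[col 1] OQU: children OQ:{G,T}, U:{T} ∩→ {T}; cost 0
[col 1] JOQU: children J:{G}, OQU:{T} ∪→ {G,T}; cost 1
[col 1] DJOQU: children D:{C}, JOQU:{G,T} ∪→ {C,G,T}; cost 1
[col 1] KR: children K:{T}, R:{A} ∪→ {A,T}; cost 1
[col 1] DJKOQRU: children DJOQU:{C,G,T}, KR:{A,T} ∩→ {T}; cost 0
[col 2] OQ: children O:{G}, Q:{T} ∪→ {G,T}; cost 1
[col 2] OQU: children OQ:{G,T}, U:{G} ∩→ {G}; cost 0
[col 2] JOQU: children J:{T}, OQU:{G} ∪→ {G,T}; cost 1
[col 2] DJOQU: children D:{T}, JOQU:{G,T} ∩→ {T}; cost 0
[col 2] KR: children K:{A}, R:{A} ∩→ {A}; cost 0
[col 2] DJKOQRU: children DJOQU:{T}, KR:{A} ∪→ {A,T}; cost 1
[col 3] OQ: children O:{T}, Q:{G} ∪→ {G,T}; cost 1
[col 3] OQU: children OQ:{G,T}, U:{T} ∩→ {T}; cost 0
[col 3] JOQU: children J:{C}, OQU:{T} ∪→ {C,T}; cost 1
[col 3] DJOQU: children D:{C}, JOQU:{C,T} ∩→ {C}; cost 0
[col 3] KR: children K:{A}, R:{T} ∪→ {A,T}; cost 1
[col 3] DJKOQRU: children DJOQU:{C}, KR:{A,T} ∪→ {A,C,T}; cost 1
[col 4] OQ: children O:{A}, Q:{T} ∪→ {A,T}; cost 1
[col 4] OQU: children OQ:{A,T}, U:{T} ∩→ {T}; cost 0
[col 4] JOQU: children J:{A}, OQU:{T} ∪→ {A,T}; cost 1
[col 4] DJOQU: children D:{C}, JOQU:{A,T} ∪→ {A,C,T}; cost 1
[col 4] KR: children K:{G}, R:{C} ∪→ {C,G}; cost 1
[col 4] DJKOQRU: children DJOQU:{A,C,T}, KR:{C,G} ∩→ {C}; cost 0
[col 5] OQ: children O:{G}, Q:{C} ∪→ {C,G}; cost 1
[col 5] OQU: children OQ:{C,G}, U:{T} ∪→ {C,G,T}; cost 1
[col 5] JOQU: children J:{G}, OQU:{C,G,T} ∩→ {G}; cost 0
[col 5] DJOQU: children D:{A}, JOQU:{G} ∪→ {A,G}; cost 1
[col 5] KR: children K:{A}, R:{C} ∪→ {A,C}; cost 1
[col 5] DJKOQRU: children DJOQU:{A,G}, KR:{A,C} ∩→ {A}; cost 0
[col 6] OQ: children O:{A}, Q:{T} ∪→ {A,T}; cost 1
[col 6] OQU: children OQ:{A,T}, U:{A} ∩→ {A}; cost 0
[col 6] JOQU: children J:{C}, OQU:{A} ∪→ {A,C}; cost 1
[col 6] DJOQU: children D:{A}, JOQU:{A,C} ∩→ {A}; cost 0
[col 6] KR: children K:{G}, R:{C} ∪→ {C,G}; cost 1
[col 6] DJKOQRU: children DJOQU:{A}, KR:{C,G} ∪→ {A,C,G}; cost 1
per-site changes: [4, 4, 3, 4, 4, 4, 4]; total = 27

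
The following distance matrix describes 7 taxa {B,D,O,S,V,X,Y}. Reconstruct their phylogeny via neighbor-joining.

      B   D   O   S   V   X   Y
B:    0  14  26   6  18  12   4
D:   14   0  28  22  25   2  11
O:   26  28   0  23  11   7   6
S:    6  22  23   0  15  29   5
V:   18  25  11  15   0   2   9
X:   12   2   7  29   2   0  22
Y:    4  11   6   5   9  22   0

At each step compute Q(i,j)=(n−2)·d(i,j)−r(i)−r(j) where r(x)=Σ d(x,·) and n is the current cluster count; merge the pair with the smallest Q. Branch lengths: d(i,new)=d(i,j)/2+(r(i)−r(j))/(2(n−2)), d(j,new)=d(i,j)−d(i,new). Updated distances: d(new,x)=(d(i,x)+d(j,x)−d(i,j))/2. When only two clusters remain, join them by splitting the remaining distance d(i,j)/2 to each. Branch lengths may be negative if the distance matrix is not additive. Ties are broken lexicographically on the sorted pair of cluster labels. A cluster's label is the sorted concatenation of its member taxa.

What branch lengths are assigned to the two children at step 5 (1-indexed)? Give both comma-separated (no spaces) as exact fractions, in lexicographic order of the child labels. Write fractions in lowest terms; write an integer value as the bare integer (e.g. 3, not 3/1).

iteration 1: select D,X (d=2, Q=-166); attach at lengths (19/5, -9/5); label the merged cluster DX
  updated: d(B,DX)=12, d(DX,O)=33/2, d(DX,S)=49/2, d(DX,V)=25/2, d(DX,Y)=31/2
iteration 2: select B,S (d=6, Q=-231/2); attach at lengths (33/16, 63/16); label the merged cluster BS
  updated: d(BS,DX)=61/4, d(BS,O)=43/2, d(BS,V)=27/2, d(BS,Y)=3/2
iteration 3: select BS,Y (d=3/2, Q=-317/4); attach at lengths (97/24, -61/24); label the merged cluster BSY
  updated: d(BSY,DX)=117/8, d(BSY,O)=13, d(BSY,V)=21/2
iteration 4: select BSY,O (d=13, Q=-421/8); attach at lengths (189/32, 227/32); label the merged cluster BOSY
  updated: d(BOSY,DX)=145/16, d(BOSY,V)=17/4
iteration 5: select BOSY,DX (d=145/16, Q=-413/16); attach at lengths (13/32, 277/32); label the merged cluster BDOSXY
  updated: d(BDOSXY,V)=123/32
iteration 6: select BDOSXY,V (d=123/32); attach at lengths (123/64, 123/64); label the merged cluster BDOSVXY
final tree: (((((B:33/16,S:63/16):97/24,Y:-61/24):189/32,O:227/32):13/32,(D:19/5,X:-9/5):277/32):123/64,V:123/64)
total length: 1133/32

13/32,277/32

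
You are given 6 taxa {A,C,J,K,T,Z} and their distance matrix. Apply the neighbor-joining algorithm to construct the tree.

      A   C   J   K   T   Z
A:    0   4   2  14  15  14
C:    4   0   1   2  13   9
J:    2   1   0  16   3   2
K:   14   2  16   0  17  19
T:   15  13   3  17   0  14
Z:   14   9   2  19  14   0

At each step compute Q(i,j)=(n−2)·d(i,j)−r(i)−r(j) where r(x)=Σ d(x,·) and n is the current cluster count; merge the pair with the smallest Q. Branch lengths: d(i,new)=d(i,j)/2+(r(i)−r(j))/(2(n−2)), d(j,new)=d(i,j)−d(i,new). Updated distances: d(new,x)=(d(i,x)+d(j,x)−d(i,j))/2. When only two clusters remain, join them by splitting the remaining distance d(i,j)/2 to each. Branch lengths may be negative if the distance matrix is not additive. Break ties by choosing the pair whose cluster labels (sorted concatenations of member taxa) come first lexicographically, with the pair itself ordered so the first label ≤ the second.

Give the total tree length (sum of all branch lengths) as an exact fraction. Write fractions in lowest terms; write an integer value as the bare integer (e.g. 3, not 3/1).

iteration 1: select C,K (d=2, Q=-89); attach at lengths (-31/8, 47/8); label the merged cluster CK
  updated: d(A,CK)=8, d(CK,J)=15/2, d(CK,T)=14, d(CK,Z)=13
iteration 2: select A,CK (d=8, Q=-115/2); attach at lengths (41/12, 55/12); label the merged cluster ACK
  updated: d(ACK,J)=3/4, d(ACK,T)=21/2, d(ACK,Z)=19/2
iteration 3: select ACK,T (d=21/2, Q=-109/4); attach at lengths (57/16, 111/16); label the merged cluster ACKT
  updated: d(ACKT,J)=-27/8, d(ACKT,Z)=13/2
iteration 4: select ACKT,J (d=-27/8, Q=-41/8); attach at lengths (9/16, -63/16); label the merged cluster ACJKT
  updated: d(ACJKT,Z)=95/16
iteration 5: select ACJKT,Z (d=95/16); attach at lengths (95/32, 95/32); label the merged cluster ACJKTZ
final tree: ((((A:41/12,(C:-31/8,K:47/8):55/12):57/16,T:111/16):9/16,J:-63/16):95/32,Z:95/32)
total length: 369/16

369/16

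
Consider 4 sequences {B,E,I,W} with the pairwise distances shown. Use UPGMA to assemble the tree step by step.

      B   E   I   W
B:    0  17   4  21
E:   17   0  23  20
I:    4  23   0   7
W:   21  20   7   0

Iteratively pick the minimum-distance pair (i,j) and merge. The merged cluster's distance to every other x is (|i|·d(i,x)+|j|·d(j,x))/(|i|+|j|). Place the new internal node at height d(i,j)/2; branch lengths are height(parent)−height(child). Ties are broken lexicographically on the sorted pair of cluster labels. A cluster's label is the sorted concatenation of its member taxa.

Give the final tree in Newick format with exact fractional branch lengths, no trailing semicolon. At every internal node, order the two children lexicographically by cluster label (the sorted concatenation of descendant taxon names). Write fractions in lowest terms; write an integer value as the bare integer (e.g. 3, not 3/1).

1. join B+I (d=4) ⇒ BI; edges |B|=2, |I|=2
  updated: d(BI,E)=20, d(BI,W)=14
2. join BI+W (d=14) ⇒ BIW; edges |BI|=5, |W|=7
  updated: d(BIW,E)=20
3. join BIW+E (d=20) ⇒ BEIW; edges |BIW|=3, |E|=10
final tree: (((B:2,I:2):5,W:7):3,E:10)
total length: 29

(((B:2,I:2):5,W:7):3,E:10)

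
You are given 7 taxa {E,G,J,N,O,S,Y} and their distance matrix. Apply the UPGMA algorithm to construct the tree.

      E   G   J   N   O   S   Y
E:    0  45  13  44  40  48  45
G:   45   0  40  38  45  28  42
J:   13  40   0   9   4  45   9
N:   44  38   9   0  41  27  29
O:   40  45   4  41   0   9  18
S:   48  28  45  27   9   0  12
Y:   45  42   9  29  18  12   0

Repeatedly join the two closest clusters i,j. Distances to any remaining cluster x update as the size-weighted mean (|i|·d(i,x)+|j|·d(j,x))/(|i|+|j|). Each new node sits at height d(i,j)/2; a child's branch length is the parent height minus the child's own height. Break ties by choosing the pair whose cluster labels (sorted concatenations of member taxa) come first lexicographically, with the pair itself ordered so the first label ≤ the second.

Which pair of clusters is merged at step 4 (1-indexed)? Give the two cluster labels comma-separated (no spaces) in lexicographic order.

JOSY,N

iteration 1: select J,O (d=4); attach at lengths (2, 2); label the merged cluster JO
  updated: d(E,JO)=53/2, d(G,JO)=85/2, d(JO,N)=25, d(JO,S)=27, d(JO,Y)=27/2
iteration 2: select S,Y (d=12); attach at lengths (6, 6); label the merged cluster SY
  updated: d(E,SY)=93/2, d(G,SY)=35, d(JO,SY)=81/4, d(N,SY)=28
iteration 3: select JO,SY (d=81/4); attach at lengths (65/8, 33/8); label the merged cluster JOSY
  updated: d(E,JOSY)=73/2, d(G,JOSY)=155/4, d(JOSY,N)=53/2
iteration 4: select JOSY,N (d=53/2); attach at lengths (25/8, 53/4); label the merged cluster JNOSY
  updated: d(E,JNOSY)=38, d(G,JNOSY)=193/5
iteration 5: select E,JNOSY (d=38); attach at lengths (19, 23/4); label the merged cluster EJNOSY
  updated: d(EJNOSY,G)=119/3
iteration 6: select EJNOSY,G (d=119/3); attach at lengths (5/6, 119/6); label the merged cluster EGJNOSY
final tree: ((E:19,(((J:2,O:2):65/8,(S:6,Y:6):33/8):25/8,N:53/4):23/4):5/6,G:119/6)
total length: 2161/24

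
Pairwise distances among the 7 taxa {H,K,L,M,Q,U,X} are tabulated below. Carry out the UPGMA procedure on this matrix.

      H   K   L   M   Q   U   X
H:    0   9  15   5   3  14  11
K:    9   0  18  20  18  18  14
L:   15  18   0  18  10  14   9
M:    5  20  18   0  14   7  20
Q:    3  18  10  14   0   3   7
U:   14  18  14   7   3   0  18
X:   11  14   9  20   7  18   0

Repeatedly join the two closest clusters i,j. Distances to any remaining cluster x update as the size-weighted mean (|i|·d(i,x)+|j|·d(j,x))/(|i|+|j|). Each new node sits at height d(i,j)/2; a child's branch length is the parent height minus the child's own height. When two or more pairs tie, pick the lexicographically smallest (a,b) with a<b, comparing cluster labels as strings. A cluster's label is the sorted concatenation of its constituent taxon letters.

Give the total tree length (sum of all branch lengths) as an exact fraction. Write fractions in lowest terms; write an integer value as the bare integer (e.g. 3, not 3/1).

step 1: merge (H,Q) at d=3; branch lengths H→3/2, Q→3/2; new cluster HQ
  updated: d(HQ,K)=27/2, d(HQ,L)=25/2, d(HQ,M)=19/2, d(HQ,U)=17/2, d(HQ,X)=9
step 2: merge (M,U) at d=7; branch lengths M→7/2, U→7/2; new cluster MU
  updated: d(HQ,MU)=9, d(K,MU)=19, d(L,MU)=16, d(MU,X)=19
step 3: merge (HQ,MU) at d=9; branch lengths HQ→3, MU→1; new cluster HMQU
  updated: d(HMQU,K)=65/4, d(HMQU,L)=57/4, d(HMQU,X)=14
step 4: merge (L,X) at d=9; branch lengths L→9/2, X→9/2; new cluster LX
  updated: d(HMQU,LX)=113/8, d(K,LX)=16
step 5: merge (HMQU,LX) at d=113/8; branch lengths HMQU→41/16, LX→41/16; new cluster HLMQUX
  updated: d(HLMQUX,K)=97/6
step 6: merge (HLMQUX,K) at d=97/6; branch lengths HLMQUX→49/48, K→97/12; new cluster HKLMQUX
final tree: ((((H:3/2,Q:3/2):3,(M:7/2,U:7/2):1):41/16,(L:9/2,X:9/2):41/16):49/48,K:97/12)
total length: 1787/48

1787/48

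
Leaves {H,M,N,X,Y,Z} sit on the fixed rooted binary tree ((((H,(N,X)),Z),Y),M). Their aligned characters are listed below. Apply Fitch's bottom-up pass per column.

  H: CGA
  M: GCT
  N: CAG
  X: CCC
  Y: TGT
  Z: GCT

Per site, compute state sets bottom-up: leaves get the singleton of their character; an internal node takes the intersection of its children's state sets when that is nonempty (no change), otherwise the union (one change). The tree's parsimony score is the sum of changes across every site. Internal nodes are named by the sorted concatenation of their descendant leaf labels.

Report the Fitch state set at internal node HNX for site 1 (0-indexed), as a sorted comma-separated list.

A,C,G

site 0, node NX: N={C} ∩ X={C} → {C} (+0)
site 0, node HNX: H={C} ∩ NX={C} → {C} (+0)
site 0, node HNXZ: HNX={C} ∪ Z={G} → {C,G} (+1)
site 0, node HNXYZ: HNXZ={C,G} ∪ Y={T} → {C,G,T} (+1)
site 0, node HMNXYZ: HNXYZ={C,G,T} ∩ M={G} → {G} (+0)
site 1, node NX: N={A} ∪ X={C} → {A,C} (+1)
site 1, node HNX: H={G} ∪ NX={A,C} → {A,C,G} (+1)
site 1, node HNXZ: HNX={A,C,G} ∩ Z={C} → {C} (+0)
site 1, node HNXYZ: HNXZ={C} ∪ Y={G} → {C,G} (+1)
site 1, node HMNXYZ: HNXYZ={C,G} ∩ M={C} → {C} (+0)
site 2, node NX: N={G} ∪ X={C} → {C,G} (+1)
site 2, node HNX: H={A} ∪ NX={C,G} → {A,C,G} (+1)
site 2, node HNXZ: HNX={A,C,G} ∪ Z={T} → {A,C,G,T} (+1)
site 2, node HNXYZ: HNXZ={A,C,G,T} ∩ Y={T} → {T} (+0)
site 2, node HMNXYZ: HNXYZ={T} ∩ M={T} → {T} (+0)
per-site changes: [2, 3, 3]; total = 8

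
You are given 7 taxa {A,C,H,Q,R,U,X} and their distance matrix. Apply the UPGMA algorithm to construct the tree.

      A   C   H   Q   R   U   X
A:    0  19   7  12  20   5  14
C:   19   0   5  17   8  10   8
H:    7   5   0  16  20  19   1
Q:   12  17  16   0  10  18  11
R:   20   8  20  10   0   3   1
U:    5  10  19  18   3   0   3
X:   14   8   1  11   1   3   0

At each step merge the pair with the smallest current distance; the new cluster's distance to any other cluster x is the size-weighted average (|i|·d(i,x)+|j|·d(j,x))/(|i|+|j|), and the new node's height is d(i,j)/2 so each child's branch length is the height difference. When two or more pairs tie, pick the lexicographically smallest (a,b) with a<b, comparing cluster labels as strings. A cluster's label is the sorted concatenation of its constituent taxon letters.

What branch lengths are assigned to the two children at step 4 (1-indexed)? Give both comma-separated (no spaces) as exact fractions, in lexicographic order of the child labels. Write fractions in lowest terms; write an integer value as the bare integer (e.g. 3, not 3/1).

iteration 1: select H,X (d=1); attach at lengths (1/2, 1/2); label the merged cluster HX
  updated: d(A,HX)=21/2, d(C,HX)=13/2, d(HX,Q)=27/2, d(HX,R)=21/2, d(HX,U)=11
iteration 2: select R,U (d=3); attach at lengths (3/2, 3/2); label the merged cluster RU
  updated: d(A,RU)=25/2, d(C,RU)=9, d(HX,RU)=43/4, d(Q,RU)=14
iteration 3: select C,HX (d=13/2); attach at lengths (13/4, 11/4); label the merged cluster CHX
  updated: d(A,CHX)=40/3, d(CHX,Q)=44/3, d(CHX,RU)=61/6
iteration 4: select CHX,RU (d=61/6); attach at lengths (11/6, 43/12); label the merged cluster CHRUX
  updated: d(A,CHRUX)=13, d(CHRUX,Q)=72/5
iteration 5: select A,Q (d=12); attach at lengths (6, 6); label the merged cluster AQ
  updated: d(AQ,CHRUX)=137/10
iteration 6: select AQ,CHRUX (d=137/10); attach at lengths (17/20, 53/30); label the merged cluster ACHQRUX
final tree: ((A:6,Q:6):17/20,((C:13/4,(H:1/2,X:1/2):11/4):11/6,(R:3/2,U:3/2):43/12):53/30)
total length: 901/30

11/6,43/12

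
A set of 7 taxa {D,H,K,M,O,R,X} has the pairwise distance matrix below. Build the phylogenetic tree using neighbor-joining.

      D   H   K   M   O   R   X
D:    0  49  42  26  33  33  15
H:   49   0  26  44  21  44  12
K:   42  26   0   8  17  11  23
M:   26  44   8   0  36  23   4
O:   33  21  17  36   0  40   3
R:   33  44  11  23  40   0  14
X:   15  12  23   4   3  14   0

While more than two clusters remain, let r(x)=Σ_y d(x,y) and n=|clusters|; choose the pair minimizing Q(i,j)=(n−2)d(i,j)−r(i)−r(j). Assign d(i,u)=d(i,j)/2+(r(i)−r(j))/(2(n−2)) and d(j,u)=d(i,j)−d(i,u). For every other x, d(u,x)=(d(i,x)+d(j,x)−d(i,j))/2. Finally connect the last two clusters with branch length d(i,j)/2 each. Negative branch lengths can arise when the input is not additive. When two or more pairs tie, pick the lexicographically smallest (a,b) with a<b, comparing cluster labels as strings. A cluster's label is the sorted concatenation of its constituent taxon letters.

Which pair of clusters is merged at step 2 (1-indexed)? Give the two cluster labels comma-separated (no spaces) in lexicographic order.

step 1: merge (H,O) at d=21, Q=-241; branch lengths H→151/10, O→59/10; new cluster HO
  updated: d(D,HO)=61/2, d(HO,K)=11, d(HO,M)=59/2, d(HO,R)=63/2, d(HO,X)=-3
step 2: merge (HO,X) at d=-3, Q=-329/2; branch lengths HO→69/16, X→-117/16; new cluster HOX
  updated: d(D,HOX)=97/4, d(HOX,K)=37/2, d(HOX,M)=73/4, d(HOX,R)=97/4
step 3: merge (D,HOX) at d=97/4, Q=-551/4; branch lengths D→451/24, HOX→131/24; new cluster DHOX
  updated: d(DHOX,K)=145/8, d(DHOX,M)=10, d(DHOX,R)=33/2
step 4: merge (DHOX,M) at d=10, Q=-525/8; branch lengths DHOX→189/32, M→131/32; new cluster DHMOX
  updated: d(DHMOX,K)=129/16, d(DHMOX,R)=59/4
step 5: merge (DHMOX,K) at d=129/16, Q=-541/16; branch lengths DHMOX→189/32, K→69/32; new cluster DHKMOX
  updated: d(DHKMOX,R)=283/32
step 6: merge (DHKMOX,R) at d=283/32; branch lengths DHKMOX→283/64, R→283/64; new cluster DHKMORX
final tree: ((((D:451/24,((H:151/10,O:59/10):69/16,X:-117/16):131/24):189/32,M:131/32):189/32,K:69/32):283/64,R:283/64)
total length: 2213/32

HO,X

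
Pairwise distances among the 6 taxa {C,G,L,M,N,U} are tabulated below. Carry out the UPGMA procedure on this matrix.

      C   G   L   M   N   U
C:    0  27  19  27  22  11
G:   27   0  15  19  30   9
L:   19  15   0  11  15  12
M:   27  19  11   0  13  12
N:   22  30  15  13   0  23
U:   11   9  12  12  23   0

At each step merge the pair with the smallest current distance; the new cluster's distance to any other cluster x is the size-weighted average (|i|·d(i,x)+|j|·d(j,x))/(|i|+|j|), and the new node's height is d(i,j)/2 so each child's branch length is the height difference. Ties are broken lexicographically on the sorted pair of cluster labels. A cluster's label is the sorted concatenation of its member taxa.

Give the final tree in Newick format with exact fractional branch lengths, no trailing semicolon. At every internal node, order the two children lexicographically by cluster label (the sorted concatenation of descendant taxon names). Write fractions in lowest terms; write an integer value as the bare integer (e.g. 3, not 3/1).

iteration 1: select G,U (d=9); attach at lengths (9/2, 9/2); label the merged cluster GU
  updated: d(C,GU)=19, d(GU,L)=27/2, d(GU,M)=31/2, d(GU,N)=53/2
iteration 2: select L,M (d=11); attach at lengths (11/2, 11/2); label the merged cluster LM
  updated: d(C,LM)=23, d(GU,LM)=29/2, d(LM,N)=14
iteration 3: select LM,N (d=14); attach at lengths (3/2, 7); label the merged cluster LMN
  updated: d(C,LMN)=68/3, d(GU,LMN)=37/2
iteration 4: select GU,LMN (d=37/2); attach at lengths (19/4, 9/4); label the merged cluster GLMNU
  updated: d(C,GLMNU)=106/5
iteration 5: select C,GLMNU (d=106/5); attach at lengths (53/5, 27/20); label the merged cluster CGLMNU
final tree: (C:53/5,((G:9/2,U:9/2):19/4,((L:11/2,M:11/2):3/2,N:7):9/4):27/20)
total length: 949/20

(C:53/5,((G:9/2,U:9/2):19/4,((L:11/2,M:11/2):3/2,N:7):9/4):27/20)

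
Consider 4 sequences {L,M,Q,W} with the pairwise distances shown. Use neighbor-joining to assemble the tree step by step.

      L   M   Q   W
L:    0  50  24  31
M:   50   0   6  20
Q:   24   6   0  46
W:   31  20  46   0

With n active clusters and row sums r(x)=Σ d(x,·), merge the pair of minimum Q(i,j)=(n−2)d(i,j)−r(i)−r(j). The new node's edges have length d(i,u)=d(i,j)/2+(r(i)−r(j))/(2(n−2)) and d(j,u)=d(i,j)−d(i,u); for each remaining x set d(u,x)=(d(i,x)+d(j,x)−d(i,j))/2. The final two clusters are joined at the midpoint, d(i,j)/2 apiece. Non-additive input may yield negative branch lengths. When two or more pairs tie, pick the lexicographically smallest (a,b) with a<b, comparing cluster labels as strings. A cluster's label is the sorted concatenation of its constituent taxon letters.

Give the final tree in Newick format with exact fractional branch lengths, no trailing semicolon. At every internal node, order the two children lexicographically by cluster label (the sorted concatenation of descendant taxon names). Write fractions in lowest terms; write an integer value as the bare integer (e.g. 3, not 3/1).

(((L:35/2,W:27/2):33/2,M:3):3/2,Q:3/2)

step 1: merge (L,W) at d=31, Q=-140; branch lengths L→35/2, W→27/2; new cluster LW
  updated: d(LW,M)=39/2, d(LW,Q)=39/2
step 2: merge (LW,M) at d=39/2, Q=-45; branch lengths LW→33/2, M→3; new cluster LMW
  updated: d(LMW,Q)=3
step 3: merge (LMW,Q) at d=3; branch lengths LMW→3/2, Q→3/2; new cluster LMQW
final tree: (((L:35/2,W:27/2):33/2,M:3):3/2,Q:3/2)
total length: 107/2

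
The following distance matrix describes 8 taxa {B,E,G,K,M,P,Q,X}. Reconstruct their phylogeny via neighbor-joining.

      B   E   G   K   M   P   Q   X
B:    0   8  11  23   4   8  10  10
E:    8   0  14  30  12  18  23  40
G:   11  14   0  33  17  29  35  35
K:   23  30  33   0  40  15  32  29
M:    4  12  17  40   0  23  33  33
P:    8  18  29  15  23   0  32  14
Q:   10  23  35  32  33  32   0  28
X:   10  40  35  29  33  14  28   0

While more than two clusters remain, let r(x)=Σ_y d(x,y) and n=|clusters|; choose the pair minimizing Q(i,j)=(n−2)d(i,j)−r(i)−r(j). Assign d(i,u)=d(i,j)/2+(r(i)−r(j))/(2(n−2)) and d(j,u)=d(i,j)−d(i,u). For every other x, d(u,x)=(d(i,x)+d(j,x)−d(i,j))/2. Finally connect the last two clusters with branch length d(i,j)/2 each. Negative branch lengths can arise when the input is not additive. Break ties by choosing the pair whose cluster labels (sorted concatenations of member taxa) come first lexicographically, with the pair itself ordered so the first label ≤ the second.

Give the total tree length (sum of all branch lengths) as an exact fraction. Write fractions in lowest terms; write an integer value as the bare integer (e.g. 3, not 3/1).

step 1: merge (K,P) at d=15, Q=-251; branch lengths K→51/4, P→9/4; new cluster KP
  updated: d(B,KP)=8, d(E,KP)=33/2, d(G,KP)=47/2, d(KP,M)=24, d(KP,Q)=49/2, d(KP,X)=14
step 2: merge (KP,X) at d=14, Q=-401/2; branch lengths KP→41/20, X→239/20; new cluster KPX
  updated: d(B,KPX)=2, d(E,KPX)=85/4, d(G,KPX)=89/4, d(KPX,M)=43/2, d(KPX,Q)=77/4
step 3: merge (KPX,Q) at d=77/4, Q=-259/2; branch lengths KPX→43/8, Q→111/8; new cluster KPQX
  updated: d(B,KPQX)=-29/8, d(E,KPQX)=25/2, d(G,KPQX)=19, d(KPQX,M)=141/8
step 4: merge (B,KPQX) at d=-29/8, Q=-303/4; branch lengths B→-37/6, KPQX→61/24; new cluster BKPQX
  updated: d(BKPQX,E)=193/16, d(BKPQX,G)=269/16, d(BKPQX,M)=101/8
step 5: merge (BKPQX,M) at d=101/8, Q=-463/8; branch lengths BKPQX→201/32, M→203/32; new cluster BKMPQX
  updated: d(BKMPQX,E)=183/32, d(BKMPQX,G)=339/32
step 6: merge (BKMPQX,E) at d=183/32, Q=-485/16; branch lengths BKMPQX→37/32, E→73/16; new cluster BEKMPQX
  updated: d(BEKMPQX,G)=151/16
step 7: merge (BEKMPQX,G) at d=151/16; branch lengths BEKMPQX→151/32, G→151/32; new cluster BEGKMPQX
final tree: ((((B:-37/6,(((K:51/4,P:9/4):41/20,X:239/20):43/8,Q:111/8):61/24):201/32,M:203/32):37/32,E:73/16):151/32,G:151/32)
total length: 2317/32

2317/32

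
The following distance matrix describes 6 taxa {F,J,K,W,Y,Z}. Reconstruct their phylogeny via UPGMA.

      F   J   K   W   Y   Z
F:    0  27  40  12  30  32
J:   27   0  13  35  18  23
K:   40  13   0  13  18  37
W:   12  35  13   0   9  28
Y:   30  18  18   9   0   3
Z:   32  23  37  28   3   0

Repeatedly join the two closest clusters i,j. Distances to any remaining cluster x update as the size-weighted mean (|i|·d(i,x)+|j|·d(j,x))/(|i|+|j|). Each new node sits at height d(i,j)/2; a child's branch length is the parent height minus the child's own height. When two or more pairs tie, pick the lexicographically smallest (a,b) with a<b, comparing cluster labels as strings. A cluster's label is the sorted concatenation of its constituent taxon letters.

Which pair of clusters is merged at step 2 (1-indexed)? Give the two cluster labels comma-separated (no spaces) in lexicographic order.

iteration 1: select Y,Z (d=3); attach at lengths (3/2, 3/2); label the merged cluster YZ
  updated: d(F,YZ)=31, d(J,YZ)=41/2, d(K,YZ)=55/2, d(W,YZ)=37/2
iteration 2: select F,W (d=12); attach at lengths (6, 6); label the merged cluster FW
  updated: d(FW,J)=31, d(FW,K)=53/2, d(FW,YZ)=99/4
iteration 3: select J,K (d=13); attach at lengths (13/2, 13/2); label the merged cluster JK
  updated: d(FW,JK)=115/4, d(JK,YZ)=24
iteration 4: select JK,YZ (d=24); attach at lengths (11/2, 21/2); label the merged cluster JKYZ
  updated: d(FW,JKYZ)=107/4
iteration 5: select FW,JKYZ (d=107/4); attach at lengths (59/8, 11/8); label the merged cluster FJKWYZ
final tree: ((F:6,W:6):59/8,((J:13/2,K:13/2):11/2,(Y:3/2,Z:3/2):21/2):11/8)
total length: 211/4

F,W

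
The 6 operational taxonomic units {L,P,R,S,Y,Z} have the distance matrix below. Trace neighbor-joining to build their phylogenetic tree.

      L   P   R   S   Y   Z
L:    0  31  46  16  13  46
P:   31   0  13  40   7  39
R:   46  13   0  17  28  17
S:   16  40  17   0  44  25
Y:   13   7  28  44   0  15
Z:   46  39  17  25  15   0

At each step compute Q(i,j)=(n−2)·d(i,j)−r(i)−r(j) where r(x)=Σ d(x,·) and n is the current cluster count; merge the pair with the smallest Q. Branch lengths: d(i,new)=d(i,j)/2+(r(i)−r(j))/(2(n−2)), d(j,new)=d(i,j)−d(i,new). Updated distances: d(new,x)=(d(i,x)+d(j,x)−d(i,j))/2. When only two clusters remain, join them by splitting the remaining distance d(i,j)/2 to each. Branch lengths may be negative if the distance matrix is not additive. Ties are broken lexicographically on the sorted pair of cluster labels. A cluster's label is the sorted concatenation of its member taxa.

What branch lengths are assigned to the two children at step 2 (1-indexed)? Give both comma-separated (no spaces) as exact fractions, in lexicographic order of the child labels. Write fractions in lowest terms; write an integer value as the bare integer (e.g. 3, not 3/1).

iteration 1: select L,S (d=16, Q=-230); attach at lengths (37/4, 27/4); label the merged cluster LS
  updated: d(LS,P)=55/2, d(LS,R)=47/2, d(LS,Y)=41/2, d(LS,Z)=55/2
iteration 2: select P,Y (d=7, Q=-136); attach at lengths (37/6, 5/6); label the merged cluster PY
  updated: d(LS,PY)=41/2, d(PY,R)=17, d(PY,Z)=47/2
iteration 3: select LS,PY (d=41/2, Q=-183/2); attach at lengths (103/8, 61/8); label the merged cluster LPSY
  updated: d(LPSY,R)=10, d(LPSY,Z)=61/4
iteration 4: select LPSY,R (d=10, Q=-169/4); attach at lengths (33/8, 47/8); label the merged cluster LPRSY
  updated: d(LPRSY,Z)=89/8
iteration 5: select LPRSY,Z (d=89/8); attach at lengths (89/16, 89/16); label the merged cluster LPRSYZ
final tree: ((((L:37/4,S:27/4):103/8,(P:37/6,Y:5/6):61/8):33/8,R:47/8):89/16,Z:89/16)
total length: 517/8

37/6,5/6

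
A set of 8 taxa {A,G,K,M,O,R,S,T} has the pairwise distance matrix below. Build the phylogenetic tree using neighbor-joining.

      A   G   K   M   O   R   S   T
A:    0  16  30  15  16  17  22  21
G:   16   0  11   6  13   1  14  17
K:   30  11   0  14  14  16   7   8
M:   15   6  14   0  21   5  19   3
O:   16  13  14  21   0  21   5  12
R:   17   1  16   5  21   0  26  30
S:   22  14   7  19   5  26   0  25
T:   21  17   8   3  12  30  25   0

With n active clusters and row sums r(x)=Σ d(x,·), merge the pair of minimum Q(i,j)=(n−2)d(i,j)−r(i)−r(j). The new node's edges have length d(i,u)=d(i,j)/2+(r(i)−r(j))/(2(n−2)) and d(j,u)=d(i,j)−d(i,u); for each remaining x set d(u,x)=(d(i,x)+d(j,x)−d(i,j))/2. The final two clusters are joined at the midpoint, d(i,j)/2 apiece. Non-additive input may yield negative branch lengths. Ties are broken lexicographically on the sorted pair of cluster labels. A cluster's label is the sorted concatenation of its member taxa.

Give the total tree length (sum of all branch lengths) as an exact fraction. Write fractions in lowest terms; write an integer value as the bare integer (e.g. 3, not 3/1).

701/16

iteration 1: select O,S (d=5, Q=-190); attach at lengths (7/6, 23/6); label the merged cluster OS
  updated: d(A,OS)=33/2, d(G,OS)=11, d(K,OS)=8, d(M,OS)=35/2, d(OS,R)=21, d(OS,T)=16
iteration 2: select G,R (d=1, Q=-147); attach at lengths (-23/10, 33/10); label the merged cluster GR
  updated: d(A,GR)=16, d(GR,K)=13, d(GR,M)=5, d(GR,OS)=31/2, d(GR,T)=23
iteration 3: select K,OS (d=8, Q=-229/2); attach at lengths (63/16, 65/16); label the merged cluster KOS
  updated: d(A,KOS)=77/4, d(GR,KOS)=41/4, d(KOS,M)=47/4, d(KOS,T)=8
iteration 4: select M,T (d=3, Q=-323/4); attach at lengths (-15/8, 39/8); label the merged cluster MT
  updated: d(A,MT)=33/2, d(GR,MT)=25/2, d(KOS,MT)=67/8
iteration 5: select A,GR (d=16, Q=-117/2); attach at lengths (45/4, 19/4); label the merged cluster AGR
  updated: d(AGR,KOS)=27/4, d(AGR,MT)=13/2
iteration 6: select AGR,KOS (d=27/4, Q=-173/8); attach at lengths (39/16, 69/16); label the merged cluster AGKORS
  updated: d(AGKORS,MT)=65/16
iteration 7: select AGKORS,MT (d=65/16); attach at lengths (65/32, 65/32); label the merged cluster AGKMORST
final tree: (((A:45/4,(G:-23/10,R:33/10):19/4):39/16,(K:63/16,(O:7/6,S:23/6):65/16):69/16):65/32,(M:-15/8,T:39/8):65/32)
total length: 701/16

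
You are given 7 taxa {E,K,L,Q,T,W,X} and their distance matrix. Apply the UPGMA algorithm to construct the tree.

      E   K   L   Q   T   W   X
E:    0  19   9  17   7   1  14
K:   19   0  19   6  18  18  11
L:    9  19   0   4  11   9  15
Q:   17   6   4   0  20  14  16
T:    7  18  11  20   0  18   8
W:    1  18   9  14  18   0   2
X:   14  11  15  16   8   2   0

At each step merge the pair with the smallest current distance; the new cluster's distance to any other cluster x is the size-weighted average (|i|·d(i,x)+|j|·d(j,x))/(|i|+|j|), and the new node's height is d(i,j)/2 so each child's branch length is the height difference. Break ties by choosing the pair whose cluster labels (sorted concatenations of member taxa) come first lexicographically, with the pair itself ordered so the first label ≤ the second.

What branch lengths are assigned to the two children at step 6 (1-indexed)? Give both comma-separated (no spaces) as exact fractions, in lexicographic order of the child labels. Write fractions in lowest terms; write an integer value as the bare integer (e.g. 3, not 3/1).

iteration 1: select E,W (d=1); attach at lengths (1/2, 1/2); label the merged cluster EW
  updated: d(EW,K)=37/2, d(EW,L)=9, d(EW,Q)=31/2, d(EW,T)=25/2, d(EW,X)=8
iteration 2: select L,Q (d=4); attach at lengths (2, 2); label the merged cluster LQ
  updated: d(EW,LQ)=49/4, d(K,LQ)=25/2, d(LQ,T)=31/2, d(LQ,X)=31/2
iteration 3: select EW,X (d=8); attach at lengths (7/2, 4); label the merged cluster EWX
  updated: d(EWX,K)=16, d(EWX,LQ)=40/3, d(EWX,T)=11
iteration 4: select EWX,T (d=11); attach at lengths (3/2, 11/2); label the merged cluster ETWX
  updated: d(ETWX,K)=33/2, d(ETWX,LQ)=111/8
iteration 5: select K,LQ (d=25/2); attach at lengths (25/4, 17/4); label the merged cluster KLQ
  updated: d(ETWX,KLQ)=59/4
iteration 6: select ETWX,KLQ (d=59/4); attach at lengths (15/8, 9/8); label the merged cluster EKLQTWX
final tree: ((((E:1/2,W:1/2):7/2,X:4):3/2,T:11/2):15/8,(K:25/4,(L:2,Q:2):17/4):9/8)
total length: 33

15/8,9/8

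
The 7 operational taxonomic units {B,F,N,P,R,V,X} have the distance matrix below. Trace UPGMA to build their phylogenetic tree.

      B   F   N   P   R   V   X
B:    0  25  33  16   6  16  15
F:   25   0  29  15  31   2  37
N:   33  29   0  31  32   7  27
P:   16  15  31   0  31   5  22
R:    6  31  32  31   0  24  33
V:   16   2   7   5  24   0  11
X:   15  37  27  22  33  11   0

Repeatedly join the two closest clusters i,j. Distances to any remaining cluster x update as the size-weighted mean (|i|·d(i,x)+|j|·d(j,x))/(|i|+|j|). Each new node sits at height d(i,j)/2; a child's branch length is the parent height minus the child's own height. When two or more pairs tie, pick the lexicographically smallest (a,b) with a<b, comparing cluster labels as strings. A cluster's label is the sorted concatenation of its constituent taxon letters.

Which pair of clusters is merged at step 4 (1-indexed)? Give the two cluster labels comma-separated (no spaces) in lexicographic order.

FPV,N

step 1: merge (F,V) at d=2; branch lengths F→1, V→1; new cluster FV
  updated: d(B,FV)=41/2, d(FV,N)=18, d(FV,P)=10, d(FV,R)=55/2, d(FV,X)=24
step 2: merge (B,R) at d=6; branch lengths B→3, R→3; new cluster BR
  updated: d(BR,FV)=24, d(BR,N)=65/2, d(BR,P)=47/2, d(BR,X)=24
step 3: merge (FV,P) at d=10; branch lengths FV→4, P→5; new cluster FPV
  updated: d(BR,FPV)=143/6, d(FPV,N)=67/3, d(FPV,X)=70/3
step 4: merge (FPV,N) at d=67/3; branch lengths FPV→37/6, N→67/6; new cluster FNPV
  updated: d(BR,FNPV)=26, d(FNPV,X)=97/4
step 5: merge (BR,X) at d=24; branch lengths BR→9, X→12; new cluster BRX
  updated: d(BRX,FNPV)=305/12
step 6: merge (BRX,FNPV) at d=305/12; branch lengths BRX→17/24, FNPV→37/24; new cluster BFNPRVX
final tree: (((B:3,R:3):9,X:12):17/24,(((F:1,V:1):4,P:5):37/6,N:67/6):37/24)
total length: 691/12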